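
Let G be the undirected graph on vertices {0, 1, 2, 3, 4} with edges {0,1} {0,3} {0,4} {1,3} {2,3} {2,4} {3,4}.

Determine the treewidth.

A width-2 tree decomposition is:
Bags: B1 = {2, 3, 4}  B2 = {0, 3, 4}  B3 = {0, 1, 3}
Tree: B1–B2, B2–B3
The largest bag has 3 vertices, giving width 2; this decomposition certifies tw(G) ≤ 2. On the other hand G contains the 3-clique {0, 1, 3}. A clique must lie in a single bag of any decomposition, so no decomposition can have width below 2. Combining the bounds, tw(G) = 2.

2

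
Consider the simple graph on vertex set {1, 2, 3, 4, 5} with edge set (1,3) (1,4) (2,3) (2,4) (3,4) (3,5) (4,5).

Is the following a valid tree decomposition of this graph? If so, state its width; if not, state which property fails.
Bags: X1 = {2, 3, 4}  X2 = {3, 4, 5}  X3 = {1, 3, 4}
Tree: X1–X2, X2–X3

Every vertex of G appears in some bag (union = {1, 2, 3, 4, 5}); every edge is covered by a bag; and for each vertex v the set of bags containing v is connected in the bag tree. The decomposition is therefore valid. The largest bag has 3 vertices, so the width is 2.

Yes; width 2.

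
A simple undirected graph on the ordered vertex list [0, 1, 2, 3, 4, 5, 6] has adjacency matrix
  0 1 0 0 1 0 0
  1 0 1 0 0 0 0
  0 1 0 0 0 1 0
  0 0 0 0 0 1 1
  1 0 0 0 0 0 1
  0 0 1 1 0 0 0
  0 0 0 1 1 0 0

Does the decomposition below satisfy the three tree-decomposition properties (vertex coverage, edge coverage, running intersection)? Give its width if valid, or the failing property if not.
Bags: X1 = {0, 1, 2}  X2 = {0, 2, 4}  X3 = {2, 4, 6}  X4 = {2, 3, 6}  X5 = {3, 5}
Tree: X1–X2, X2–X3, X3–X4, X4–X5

A tree decomposition must satisfy three properties: every vertex lies in some bag; for every edge, both endpoints lie together in some bag; and for every vertex, the bags containing it form a connected subtree. Here edge (2,5) lies in no bag, so the decomposition is invalid.

No — edge (2,5) lies in no bag.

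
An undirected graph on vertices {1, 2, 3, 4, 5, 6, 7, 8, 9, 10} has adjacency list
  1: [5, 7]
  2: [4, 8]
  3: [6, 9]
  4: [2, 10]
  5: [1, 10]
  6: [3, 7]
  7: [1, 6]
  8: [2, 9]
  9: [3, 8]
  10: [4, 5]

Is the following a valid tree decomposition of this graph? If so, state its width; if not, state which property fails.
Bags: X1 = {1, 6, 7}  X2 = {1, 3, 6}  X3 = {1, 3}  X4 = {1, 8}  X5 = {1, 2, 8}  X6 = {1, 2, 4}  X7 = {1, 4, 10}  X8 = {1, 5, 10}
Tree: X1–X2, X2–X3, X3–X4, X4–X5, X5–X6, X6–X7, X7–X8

No — vertex 9 appears in no bag.

A tree decomposition must satisfy three properties: every vertex lies in some bag; for every edge, both endpoints lie together in some bag; and for every vertex, the bags containing it form a connected subtree. Here vertex 9 appears in no bag, so the decomposition is invalid.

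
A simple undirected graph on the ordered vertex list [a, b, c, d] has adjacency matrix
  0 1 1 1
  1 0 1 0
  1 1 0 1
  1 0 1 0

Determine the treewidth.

2

A width-2 tree decomposition is:
Bags: B1 = {a, c, d}  B2 = {a, b, c}
Tree: B1–B2
Every bag has size at most 3, so the width is 3 − 1 = 2 and tw(G) ≤ 2. On the other hand G contains the 3-clique {a, c, d}. A clique must lie in a single bag of any decomposition, so no decomposition can have width below 2. Hence tw(G) = 2 exactly.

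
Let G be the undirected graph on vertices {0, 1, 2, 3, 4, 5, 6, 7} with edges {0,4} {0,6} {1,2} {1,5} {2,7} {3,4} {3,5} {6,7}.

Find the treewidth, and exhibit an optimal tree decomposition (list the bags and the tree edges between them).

The largest bag has 3 vertices, giving width 2; this decomposition certifies tw(G) ≤ 2. For the lower bound, G contains the cycle 5–3–4–0–6–7–2–1–5, so G is not a forest; only forests have treewidth ≤ 1, hence tw(G) ≥ 2. Hence tw(G) = 2 exactly.

Treewidth 2.
One optimal decomposition is:
Bags: B1 = {3, 4, 5}  B2 = {0, 4, 5}  B3 = {0, 5, 6}  B4 = {5, 6, 7}  B5 = {2, 5, 7}  B6 = {1, 2, 5}
Tree: B1–B2, B2–B3, B3–B4, B4–B5, B5–B6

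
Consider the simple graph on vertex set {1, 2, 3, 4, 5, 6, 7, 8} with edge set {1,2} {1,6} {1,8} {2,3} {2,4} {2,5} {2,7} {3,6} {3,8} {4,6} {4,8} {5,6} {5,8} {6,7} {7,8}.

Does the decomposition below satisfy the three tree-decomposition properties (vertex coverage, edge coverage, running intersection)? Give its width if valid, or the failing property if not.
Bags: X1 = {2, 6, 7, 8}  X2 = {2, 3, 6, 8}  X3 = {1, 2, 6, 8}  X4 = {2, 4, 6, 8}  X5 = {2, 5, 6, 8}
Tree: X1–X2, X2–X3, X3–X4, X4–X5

Yes; width 3.

Vertex coverage: the bags together contain {1, 2, 3, 4, 5, 6, 7, 8}, the full vertex set. Edge coverage: each edge of G has both endpoints in at least one bag. Running intersection: for every vertex, the bags containing it form a connected subtree. All three properties hold, so this is a valid tree decomposition of width max|bag| − 1 = 3, and hence tw(G) ≤ 3.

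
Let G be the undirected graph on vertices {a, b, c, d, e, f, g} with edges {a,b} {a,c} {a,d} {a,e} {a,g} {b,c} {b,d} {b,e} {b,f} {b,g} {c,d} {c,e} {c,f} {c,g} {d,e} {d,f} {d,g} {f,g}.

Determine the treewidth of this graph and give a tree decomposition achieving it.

Treewidth 4.
One such decomposition:
Bags: B1 = {a, b, c, d, g}  B2 = {a, b, c, d, e}  B3 = {b, c, d, f, g}
Tree: B1–B2, B1–B3

Each bag holds 5 vertices, so the decomposition has width 4, which upper-bounds the treewidth. For the lower bound, the 5 vertices {b, c, d, f, g} are pairwise adjacent, and any tree decomposition puts a clique entirely inside one bag — forcing width ≥ 4. The upper and lower bounds meet at 4, so that is the treewidth.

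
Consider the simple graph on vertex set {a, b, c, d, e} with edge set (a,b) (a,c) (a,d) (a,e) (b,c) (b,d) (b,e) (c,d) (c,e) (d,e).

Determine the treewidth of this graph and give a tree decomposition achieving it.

A single bag containing all 5 vertices is trivially a valid decomposition of width 4. For the lower bound, the 5 vertices {a, b, c, d, e} are pairwise adjacent, and any tree decomposition puts a clique entirely inside one bag — forcing width ≥ 4. Therefore the treewidth is 4.

Treewidth 4.
Bags: B1 = {a, b, c, d, e}
Tree: (single bag)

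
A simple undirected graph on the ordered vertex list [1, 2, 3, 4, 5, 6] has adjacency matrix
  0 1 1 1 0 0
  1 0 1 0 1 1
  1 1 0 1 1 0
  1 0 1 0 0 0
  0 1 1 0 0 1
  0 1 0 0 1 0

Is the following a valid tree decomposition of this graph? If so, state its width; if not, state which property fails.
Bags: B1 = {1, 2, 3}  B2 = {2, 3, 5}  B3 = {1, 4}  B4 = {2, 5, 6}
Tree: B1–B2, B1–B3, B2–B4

No — edge (3,4) lies in no bag.

A tree decomposition must satisfy three properties: every vertex lies in some bag; for every edge, both endpoints lie together in some bag; and for every vertex, the bags containing it form a connected subtree. Here edge (3,4) lies in no bag, so the decomposition is invalid.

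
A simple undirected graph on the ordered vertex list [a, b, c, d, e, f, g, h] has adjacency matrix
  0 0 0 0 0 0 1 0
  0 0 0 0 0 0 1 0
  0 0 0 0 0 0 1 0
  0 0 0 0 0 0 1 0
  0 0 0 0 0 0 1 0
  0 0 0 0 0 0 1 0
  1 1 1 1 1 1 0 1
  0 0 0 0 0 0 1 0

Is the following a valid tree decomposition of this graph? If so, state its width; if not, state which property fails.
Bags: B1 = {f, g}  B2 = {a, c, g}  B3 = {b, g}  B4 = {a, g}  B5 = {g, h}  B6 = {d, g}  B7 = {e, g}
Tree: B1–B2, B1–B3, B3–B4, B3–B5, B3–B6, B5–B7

A tree decomposition must satisfy three properties: every vertex lies in some bag; for every edge, both endpoints lie together in some bag; and for every vertex, the bags containing it form a connected subtree. Here bags containing vertex a are not connected in the tree, so the decomposition is invalid.

No — bags containing vertex a are not connected in the tree.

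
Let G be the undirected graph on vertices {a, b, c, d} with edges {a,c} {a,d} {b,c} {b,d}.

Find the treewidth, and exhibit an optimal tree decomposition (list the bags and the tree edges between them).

Every bag has size at most 3, so the width is 3 − 1 = 2 and tw(G) ≤ 2. Since b–d–a–c–b is a cycle in G, G is not acyclic. Forests are exactly the graphs of treewidth ≤ 1, so tw(G) ≥ 2. Combining the bounds, tw(G) = 2.

Treewidth 2.
One optimal decomposition is:
Bags: B1 = {a, b, d}  B2 = {a, b, c}
Tree: B1–B2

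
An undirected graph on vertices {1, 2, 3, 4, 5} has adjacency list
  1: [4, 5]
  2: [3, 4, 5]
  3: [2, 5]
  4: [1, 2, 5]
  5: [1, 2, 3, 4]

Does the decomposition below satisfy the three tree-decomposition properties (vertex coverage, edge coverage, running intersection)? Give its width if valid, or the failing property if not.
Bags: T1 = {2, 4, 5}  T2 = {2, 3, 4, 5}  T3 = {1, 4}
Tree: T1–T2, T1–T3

A tree decomposition must satisfy three properties: every vertex lies in some bag; for every edge, both endpoints lie together in some bag; and for every vertex, the bags containing it form a connected subtree. Here edge (5,1) lies in no bag, so the decomposition is invalid.

No — edge (5,1) lies in no bag.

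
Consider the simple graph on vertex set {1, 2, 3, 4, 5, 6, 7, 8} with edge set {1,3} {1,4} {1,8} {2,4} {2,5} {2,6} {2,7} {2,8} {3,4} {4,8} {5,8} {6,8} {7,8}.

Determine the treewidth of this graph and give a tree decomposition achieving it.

Treewidth 2.
Bags: B1 = {2, 4, 8}  B2 = {2, 5, 8}  B3 = {2, 7, 8}  B4 = {1, 4, 8}  B5 = {2, 6, 8}  B6 = {1, 3, 4}
Tree: B1–B2, B2–B3, B1–B4, B2–B5, B4–B6

The largest bag has 3 vertices, giving width 2; this decomposition certifies tw(G) ≤ 2. For the lower bound, the 3 vertices {1, 4, 8} are pairwise adjacent, and any tree decomposition puts a clique entirely inside one bag — forcing width ≥ 2. The upper and lower bounds meet at 2, so that is the treewidth.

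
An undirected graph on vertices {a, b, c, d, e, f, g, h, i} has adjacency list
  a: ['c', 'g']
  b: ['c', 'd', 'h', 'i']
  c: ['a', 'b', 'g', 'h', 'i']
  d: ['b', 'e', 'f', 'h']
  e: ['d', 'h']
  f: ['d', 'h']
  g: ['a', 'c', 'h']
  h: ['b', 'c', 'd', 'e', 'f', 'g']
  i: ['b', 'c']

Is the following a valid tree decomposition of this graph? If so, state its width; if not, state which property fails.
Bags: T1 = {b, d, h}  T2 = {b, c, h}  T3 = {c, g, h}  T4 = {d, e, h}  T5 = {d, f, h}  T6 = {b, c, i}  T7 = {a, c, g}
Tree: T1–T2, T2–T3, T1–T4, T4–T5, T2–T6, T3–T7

Yes; width 2.

Checking the three conditions: (i) the bags cover all of {a, b, c, d, e, f, g, h, i}; (ii) for each edge, some bag contains both endpoints; (iii) the bags containing any fixed vertex form a subtree. All hold, so the decomposition is valid with width 3 − 1 = 2.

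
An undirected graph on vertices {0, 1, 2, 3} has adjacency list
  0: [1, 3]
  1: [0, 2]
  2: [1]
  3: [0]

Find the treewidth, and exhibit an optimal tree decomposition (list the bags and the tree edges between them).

Treewidth 1.
One such decomposition:
Bags: B1 = {1, 2}  B2 = {0, 1}  B3 = {0, 3}
Tree: B1–B2, B2–B3

Every bag has size at most 2, so the width is 2 − 1 = 1 and tw(G) ≤ 1. G has an edge, so its treewidth is at least 1. Combining the bounds, tw(G) = 1.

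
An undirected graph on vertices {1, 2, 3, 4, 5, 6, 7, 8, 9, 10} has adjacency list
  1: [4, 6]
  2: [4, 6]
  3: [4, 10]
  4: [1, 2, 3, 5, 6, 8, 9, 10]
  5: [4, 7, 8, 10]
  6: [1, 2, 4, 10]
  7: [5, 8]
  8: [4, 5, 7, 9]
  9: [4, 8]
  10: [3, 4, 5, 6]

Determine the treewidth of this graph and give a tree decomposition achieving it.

Treewidth 2.
One optimal decomposition is:
Bags: B1 = {4, 5, 10}  B2 = {4, 6, 10}  B3 = {4, 5, 8}  B4 = {1, 4, 6}  B5 = {2, 4, 6}  B6 = {3, 4, 10}  B7 = {4, 8, 9}  B8 = {5, 7, 8}
Tree: B1–B2, B1–B3, B2–B4, B2–B5, B1–B6, B3–B7, B3–B8

The largest bag has 3 vertices, giving width 2; this decomposition certifies tw(G) ≤ 2. For the lower bound, the 3 vertices {3, 4, 10} are pairwise adjacent, and any tree decomposition puts a clique entirely inside one bag — forcing width ≥ 2. Combining the bounds, tw(G) = 2.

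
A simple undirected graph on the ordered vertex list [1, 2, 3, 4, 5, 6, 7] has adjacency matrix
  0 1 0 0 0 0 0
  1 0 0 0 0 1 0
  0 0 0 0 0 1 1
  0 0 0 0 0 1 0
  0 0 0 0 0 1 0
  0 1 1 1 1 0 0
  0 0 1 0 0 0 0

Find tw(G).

1

A width-1 tree decomposition is:
Bags: B1 = {2, 6}  B2 = {3, 6}  B3 = {1, 2}  B4 = {3, 7}  B5 = {5, 6}  B6 = {4, 6}
Tree: B1–B2, B1–B3, B2–B4, B2–B5, B1–B6
Every bag has size at most 2, so the width is 2 − 1 = 1 and tw(G) ≤ 1. G has an edge, so its treewidth is at least 1. Hence tw(G) = 1 exactly.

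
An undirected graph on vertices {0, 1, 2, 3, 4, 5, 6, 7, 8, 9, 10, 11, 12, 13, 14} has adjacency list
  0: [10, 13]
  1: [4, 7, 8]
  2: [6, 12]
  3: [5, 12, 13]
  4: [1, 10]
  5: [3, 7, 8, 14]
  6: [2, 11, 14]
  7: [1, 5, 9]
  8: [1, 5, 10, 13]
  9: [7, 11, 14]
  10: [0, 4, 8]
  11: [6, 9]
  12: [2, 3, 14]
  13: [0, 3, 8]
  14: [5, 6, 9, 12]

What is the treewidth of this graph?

3

A width-3 tree decomposition is:
Bags: B1 = {2, 6, 11, 12}  B2 = {6, 11, 12, 14}  B3 = {9, 11, 12, 14}  B4 = {3, 9, 12, 14}  B5 = {3, 5, 9, 14}  B6 = {3, 5, 7, 9}  B7 = {3, 5, 7, 13}  B8 = {5, 7, 8, 13}  B9 = {1, 7, 8, 13}  B10 = {0, 1, 8, 13}  B11 = {0, 1, 8, 10}  B12 = {0, 1, 4, 10}
Tree: B1–B2, B2–B3, B3–B4, B4–B5, B5–B6, B6–B7, B7–B8, B8–B9, B9–B10, B10–B11, B11–B12
The largest bag has 4 vertices, giving width 3; this decomposition certifies tw(G) ≤ 3. For the lower bound: the 4 vertex sets {2,6,11}, {12}, {14}, {3,5,7,9} are disjoint, each induces a connected subgraph, and every pair is joined by at least one edge of G. Contracting each set to a single vertex therefore yields K_{4} as a minor, and since treewidth is minor-monotone, tw(G) ≥ tw(K_{4}) = 3. Therefore the treewidth is 3.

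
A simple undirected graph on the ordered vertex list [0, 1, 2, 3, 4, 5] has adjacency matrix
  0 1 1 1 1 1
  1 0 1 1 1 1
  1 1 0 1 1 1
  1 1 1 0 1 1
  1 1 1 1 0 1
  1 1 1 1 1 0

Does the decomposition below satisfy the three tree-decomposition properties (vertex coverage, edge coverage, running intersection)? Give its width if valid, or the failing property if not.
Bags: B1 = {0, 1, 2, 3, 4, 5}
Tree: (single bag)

Yes; width 5.

Vertex coverage: the bags together contain {0, 1, 2, 3, 4, 5}, the full vertex set. Edge coverage: each edge of G has both endpoints in at least one bag. Running intersection: for every vertex, the bags containing it form a connected subtree. All three properties hold, so this is a valid tree decomposition of width max|bag| − 1 = 5, and hence tw(G) ≤ 5.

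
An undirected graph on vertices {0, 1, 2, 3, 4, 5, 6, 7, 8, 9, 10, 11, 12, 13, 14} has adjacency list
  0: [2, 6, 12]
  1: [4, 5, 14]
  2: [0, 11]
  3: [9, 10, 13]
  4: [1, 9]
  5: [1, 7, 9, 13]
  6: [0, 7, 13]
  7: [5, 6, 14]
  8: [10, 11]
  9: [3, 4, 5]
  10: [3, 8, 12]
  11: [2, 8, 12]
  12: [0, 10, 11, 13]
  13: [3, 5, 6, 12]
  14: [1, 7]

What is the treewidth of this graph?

A width-3 tree decomposition is:
Bags: B1 = {1, 4, 7, 14}  B2 = {1, 4, 5, 7}  B3 = {4, 5, 7, 9}  B4 = {5, 6, 7, 9}  B5 = {5, 6, 9, 13}  B6 = {3, 6, 9, 13}  B7 = {0, 3, 6, 13}  B8 = {0, 3, 12, 13}  B9 = {0, 3, 10, 12}  B10 = {0, 2, 10, 12}  B11 = {2, 10, 11, 12}  B12 = {2, 8, 10, 11}
Tree: B1–B2, B2–B3, B3–B4, B4–B5, B5–B6, B6–B7, B7–B8, B8–B9, B9–B10, B10–B11, B11–B12
Every bag has size at most 4, so the width is 4 − 1 = 3 and tw(G) ≤ 3. For the lower bound: the 4 vertex sets {1,4,14}, {7}, {5}, {3,6,9,13} are disjoint, each induces a connected subgraph, and every pair is joined by at least one edge of G. Contracting each set to a single vertex therefore yields K_{4} as a minor, and since treewidth is minor-monotone, tw(G) ≥ tw(K_{4}) = 3. Hence tw(G) = 3 exactly.

3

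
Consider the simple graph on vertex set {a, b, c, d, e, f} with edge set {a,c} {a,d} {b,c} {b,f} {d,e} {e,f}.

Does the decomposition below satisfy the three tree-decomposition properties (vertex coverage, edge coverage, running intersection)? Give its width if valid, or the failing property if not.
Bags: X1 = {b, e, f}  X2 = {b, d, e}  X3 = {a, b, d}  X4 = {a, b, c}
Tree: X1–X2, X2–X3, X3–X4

Checking the three conditions: (i) the bags cover all of {a, b, c, d, e, f}; (ii) for each edge, some bag contains both endpoints; (iii) the bags containing any fixed vertex form a subtree. All hold, so the decomposition is valid with width 3 − 1 = 2.

Yes; width 2.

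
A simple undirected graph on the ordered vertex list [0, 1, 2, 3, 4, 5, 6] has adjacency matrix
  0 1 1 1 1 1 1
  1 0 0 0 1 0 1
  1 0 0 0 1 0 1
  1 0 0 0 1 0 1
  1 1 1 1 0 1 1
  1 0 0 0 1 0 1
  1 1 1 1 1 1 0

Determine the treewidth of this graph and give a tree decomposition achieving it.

Every bag has size at most 4, so the width is 4 − 1 = 3 and tw(G) ≤ 3. Conversely, {0, 1, 4, 6} is a clique of size 4, and the vertices of any clique must share a bag in every tree decomposition; so some bag has ≥ 4 vertices and tw(G) ≥ 3. The upper and lower bounds meet at 3, so that is the treewidth.

Treewidth 3.
One optimal decomposition is:
Bags: B1 = {0, 2, 4, 6}  B2 = {0, 3, 4, 6}  B3 = {0, 4, 5, 6}  B4 = {0, 1, 4, 6}
Tree: B1–B2, B1–B3, B2–B4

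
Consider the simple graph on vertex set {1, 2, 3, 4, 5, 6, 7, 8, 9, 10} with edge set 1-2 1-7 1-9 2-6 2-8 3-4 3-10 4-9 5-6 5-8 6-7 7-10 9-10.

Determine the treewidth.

2

A width-2 tree decomposition is:
Bags: B1 = {2, 5, 8}  B2 = {2, 5, 6}  B3 = {1, 2, 6}  B4 = {1, 6, 7}  B5 = {1, 7, 9}  B6 = {7, 9, 10}  B7 = {4, 9, 10}  B8 = {3, 4, 10}
Tree: B1–B2, B2–B3, B3–B4, B4–B5, B5–B6, B6–B7, B7–B8
Every bag has size at most 3, so the width is 3 − 1 = 2 and tw(G) ≤ 2. For the lower bound, G contains the cycle 8–5–6–2–8, so G is not a forest; only forests have treewidth ≤ 1, hence tw(G) ≥ 2. The upper and lower bounds meet at 2, so that is the treewidth.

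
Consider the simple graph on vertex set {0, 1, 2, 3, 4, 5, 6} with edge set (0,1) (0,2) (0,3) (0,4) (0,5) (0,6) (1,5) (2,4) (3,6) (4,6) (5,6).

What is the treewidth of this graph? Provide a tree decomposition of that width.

The largest bag has 3 vertices, giving width 2; this decomposition certifies tw(G) ≤ 2. On the other hand G contains the 3-clique {0, 1, 5}. A clique must lie in a single bag of any decomposition, so no decomposition can have width below 2. Hence tw(G) = 2 exactly.

Treewidth 2.
One optimal decomposition is:
Bags: B1 = {0, 5, 6}  B2 = {0, 1, 5}  B3 = {0, 4, 6}  B4 = {0, 2, 4}  B5 = {0, 3, 6}
Tree: B1–B2, B1–B3, B3–B4, B1–B5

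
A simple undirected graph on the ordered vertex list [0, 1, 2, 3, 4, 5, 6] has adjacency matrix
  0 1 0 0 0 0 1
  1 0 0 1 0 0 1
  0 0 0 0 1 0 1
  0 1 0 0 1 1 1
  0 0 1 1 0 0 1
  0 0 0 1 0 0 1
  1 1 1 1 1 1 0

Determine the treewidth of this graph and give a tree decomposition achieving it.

Treewidth 2.
One optimal decomposition is:
Bags: B1 = {3, 4, 6}  B2 = {1, 3, 6}  B3 = {0, 1, 6}  B4 = {3, 5, 6}  B5 = {2, 4, 6}
Tree: B1–B2, B2–B3, B2–B4, B1–B5

Each bag holds 3 vertices, so the decomposition has width 2, which upper-bounds the treewidth. Conversely, {0, 1, 6} is a clique of size 3, and the vertices of any clique must share a bag in every tree decomposition; so some bag has ≥ 3 vertices and tw(G) ≥ 2. The upper and lower bounds meet at 2, so that is the treewidth.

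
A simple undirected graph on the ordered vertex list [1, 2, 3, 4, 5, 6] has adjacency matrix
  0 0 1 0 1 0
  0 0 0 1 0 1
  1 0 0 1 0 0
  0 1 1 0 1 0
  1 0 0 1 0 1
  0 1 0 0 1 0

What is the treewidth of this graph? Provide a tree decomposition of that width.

Each bag holds 3 vertices, so the decomposition has width 2, which upper-bounds the treewidth. For the lower bound, G contains the cycle 3–1–5–4–3, so G is not a forest; only forests have treewidth ≤ 1, hence tw(G) ≥ 2. The upper and lower bounds meet at 2, so that is the treewidth.

Treewidth 2.
Bags: B1 = {1, 3, 4}  B2 = {1, 4, 5}  B3 = {2, 4, 5}  B4 = {2, 5, 6}
Tree: B1–B2, B2–B3, B3–B4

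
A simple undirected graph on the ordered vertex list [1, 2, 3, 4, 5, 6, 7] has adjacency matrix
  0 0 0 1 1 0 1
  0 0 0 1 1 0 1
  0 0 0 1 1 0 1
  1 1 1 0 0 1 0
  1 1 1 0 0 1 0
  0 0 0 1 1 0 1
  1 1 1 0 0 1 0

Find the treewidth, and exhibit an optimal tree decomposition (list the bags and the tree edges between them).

Each bag holds 4 vertices, so the decomposition has width 3, which upper-bounds the treewidth. For the lower bound: the 4 vertex sets {4,6}, {2,7}, {5}, {3} are disjoint, each induces a connected subgraph, and every pair is joined by at least one edge of G. Contracting each set to a single vertex therefore yields K_{4} as a minor, and since treewidth is minor-monotone, tw(G) ≥ tw(K_{4}) = 3. Therefore the treewidth is 3.

Treewidth 3.
Bags: B1 = {4, 5, 6, 7}  B2 = {2, 4, 5, 7}  B3 = {3, 4, 5, 7}  B4 = {1, 4, 5, 7}
Tree: B1–B2, B2–B3, B3–B4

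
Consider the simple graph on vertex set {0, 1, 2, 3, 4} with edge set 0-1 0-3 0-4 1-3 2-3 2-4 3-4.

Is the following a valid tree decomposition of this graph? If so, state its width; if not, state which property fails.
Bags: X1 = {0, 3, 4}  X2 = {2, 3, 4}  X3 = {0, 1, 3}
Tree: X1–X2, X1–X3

Yes; width 2.

Checking the three conditions: (i) the bags cover all of {0, 1, 2, 3, 4}; (ii) for each edge, some bag contains both endpoints; (iii) the bags containing any fixed vertex form a subtree. All hold, so the decomposition is valid with width 3 − 1 = 2.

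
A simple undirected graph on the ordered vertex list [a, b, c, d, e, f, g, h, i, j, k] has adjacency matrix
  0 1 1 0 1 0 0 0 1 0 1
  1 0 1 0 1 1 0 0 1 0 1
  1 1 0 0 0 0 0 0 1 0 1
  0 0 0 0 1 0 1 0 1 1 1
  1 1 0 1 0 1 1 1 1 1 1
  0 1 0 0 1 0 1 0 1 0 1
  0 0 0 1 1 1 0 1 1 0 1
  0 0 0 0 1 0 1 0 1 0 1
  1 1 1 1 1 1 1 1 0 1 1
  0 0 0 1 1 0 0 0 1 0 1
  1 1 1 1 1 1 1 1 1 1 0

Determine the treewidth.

A width-4 tree decomposition is:
Bags: B1 = {d, e, g, i, k}  B2 = {e, f, g, i, k}  B3 = {b, e, f, i, k}  B4 = {a, b, e, i, k}  B5 = {d, e, i, j, k}  B6 = {e, g, h, i, k}  B7 = {a, b, c, i, k}
Tree: B1–B2, B2–B3, B3–B4, B1–B5, B1–B6, B4–B7
Each bag holds 5 vertices, so the decomposition has width 4, which upper-bounds the treewidth. Conversely, {d, e, g, i, k} is a clique of size 5, and the vertices of any clique must share a bag in every tree decomposition; so some bag has ≥ 5 vertices and tw(G) ≥ 4. Therefore the treewidth is 4.

4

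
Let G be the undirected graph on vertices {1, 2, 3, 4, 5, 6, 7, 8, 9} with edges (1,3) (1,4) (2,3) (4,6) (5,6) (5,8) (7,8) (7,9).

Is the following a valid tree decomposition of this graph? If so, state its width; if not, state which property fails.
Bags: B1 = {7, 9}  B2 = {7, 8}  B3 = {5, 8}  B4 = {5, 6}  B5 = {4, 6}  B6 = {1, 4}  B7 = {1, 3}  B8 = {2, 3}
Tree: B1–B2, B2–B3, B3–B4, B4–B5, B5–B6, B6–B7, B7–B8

Vertex coverage: the bags together contain {1, 2, 3, 4, 5, 6, 7, 8, 9}, the full vertex set. Edge coverage: each edge of G has both endpoints in at least one bag. Running intersection: for every vertex, the bags containing it form a connected subtree. All three properties hold, so this is a valid tree decomposition of width max|bag| − 1 = 1, and hence tw(G) ≤ 1.

Yes; width 1.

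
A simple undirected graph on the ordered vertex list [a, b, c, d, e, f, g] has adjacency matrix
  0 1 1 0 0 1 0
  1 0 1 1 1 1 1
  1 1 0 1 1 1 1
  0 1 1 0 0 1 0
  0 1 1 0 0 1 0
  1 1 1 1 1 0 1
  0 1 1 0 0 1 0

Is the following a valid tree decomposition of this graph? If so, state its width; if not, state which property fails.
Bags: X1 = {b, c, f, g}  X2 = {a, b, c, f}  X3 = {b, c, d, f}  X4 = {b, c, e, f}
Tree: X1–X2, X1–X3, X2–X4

Vertex coverage: the bags together contain {a, b, c, d, e, f, g}, the full vertex set. Edge coverage: each edge of G has both endpoints in at least one bag. Running intersection: for every vertex, the bags containing it form a connected subtree. All three properties hold, so this is a valid tree decomposition of width max|bag| − 1 = 3, and hence tw(G) ≤ 3.

Yes; width 3.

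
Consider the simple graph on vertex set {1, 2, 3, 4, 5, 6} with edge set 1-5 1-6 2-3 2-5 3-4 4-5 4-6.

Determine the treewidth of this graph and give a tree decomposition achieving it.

Every bag has size at most 3, so the width is 3 − 1 = 2 and tw(G) ≤ 2. For the lower bound, G contains the cycle 1–6–4–5–1, so G is not a forest; only forests have treewidth ≤ 1, hence tw(G) ≥ 2. Hence tw(G) = 2 exactly.

Treewidth 2.
Bags: B1 = {1, 5, 6}  B2 = {4, 5, 6}  B3 = {2, 4, 5}  B4 = {2, 3, 4}
Tree: B1–B2, B2–B3, B3–B4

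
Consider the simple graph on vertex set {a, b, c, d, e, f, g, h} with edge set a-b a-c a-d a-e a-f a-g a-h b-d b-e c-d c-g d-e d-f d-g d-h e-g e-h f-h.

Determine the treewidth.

A width-3 tree decomposition is:
Bags: B1 = {a, d, e, g}  B2 = {a, d, e, h}  B3 = {a, c, d, g}  B4 = {a, b, d, e}  B5 = {a, d, f, h}
Tree: B1–B2, B1–B3, B1–B4, B2–B5
Each bag holds 4 vertices, so the decomposition has width 3, which upper-bounds the treewidth. On the other hand G contains the 4-clique {a, d, e, g}. A clique must lie in a single bag of any decomposition, so no decomposition can have width below 3. Hence tw(G) = 3 exactly.

3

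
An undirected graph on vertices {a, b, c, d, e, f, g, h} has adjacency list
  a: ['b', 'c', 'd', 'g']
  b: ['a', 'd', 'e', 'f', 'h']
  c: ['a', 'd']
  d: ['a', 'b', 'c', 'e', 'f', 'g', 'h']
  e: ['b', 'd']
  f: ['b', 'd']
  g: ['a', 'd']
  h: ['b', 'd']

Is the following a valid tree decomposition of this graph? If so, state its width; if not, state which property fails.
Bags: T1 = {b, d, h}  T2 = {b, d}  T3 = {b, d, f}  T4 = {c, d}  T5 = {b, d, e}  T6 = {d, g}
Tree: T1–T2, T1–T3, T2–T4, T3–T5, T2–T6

No — vertex a appears in no bag.

A tree decomposition must satisfy three properties: every vertex lies in some bag; for every edge, both endpoints lie together in some bag; and for every vertex, the bags containing it form a connected subtree. Here vertex a appears in no bag, so the decomposition is invalid.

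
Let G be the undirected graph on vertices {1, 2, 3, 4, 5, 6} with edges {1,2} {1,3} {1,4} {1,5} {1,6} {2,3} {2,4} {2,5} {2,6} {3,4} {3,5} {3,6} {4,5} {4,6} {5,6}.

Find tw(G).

A width-5 tree decomposition is:
Bags: B1 = {1, 2, 3, 4, 5, 6}
Tree: (single bag)
With just one bag of size 6, the width is 6 − 1 = 5, so tw(G) ≤ 5. Conversely, {1, 2, 3, 4, 5, 6} is a clique of size 6, and the vertices of any clique must share a bag in every tree decomposition; so some bag has ≥ 6 vertices and tw(G) ≥ 5. The upper and lower bounds meet at 5, so that is the treewidth.

5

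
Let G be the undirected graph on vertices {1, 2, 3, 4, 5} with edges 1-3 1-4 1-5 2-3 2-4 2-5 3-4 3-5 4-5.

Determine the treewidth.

A width-3 tree decomposition is:
Bags: B1 = {2, 3, 4, 5}  B2 = {1, 3, 4, 5}
Tree: B1–B2
Each bag holds 4 vertices, so the decomposition has width 3, which upper-bounds the treewidth. Conversely, {1, 3, 4, 5} is a clique of size 4, and the vertices of any clique must share a bag in every tree decomposition; so some bag has ≥ 4 vertices and tw(G) ≥ 3. Combining the bounds, tw(G) = 3.

3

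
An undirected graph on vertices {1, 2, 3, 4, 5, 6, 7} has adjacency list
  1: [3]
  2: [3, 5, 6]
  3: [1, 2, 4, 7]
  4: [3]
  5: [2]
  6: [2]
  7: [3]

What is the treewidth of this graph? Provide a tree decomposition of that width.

Every bag has size at most 2, so the width is 2 − 1 = 1 and tw(G) ≤ 1. Any graph with an edge has treewidth ≥ 1, and G has the edge 2–6. Therefore the treewidth is 1.

Treewidth 1.
Bags: B1 = {2, 6}  B2 = {2, 5}  B3 = {2, 3}  B4 = {1, 3}  B5 = {3, 4}  B6 = {3, 7}
Tree: B1–B2, B2–B3, B3–B4, B3–B5, B4–B6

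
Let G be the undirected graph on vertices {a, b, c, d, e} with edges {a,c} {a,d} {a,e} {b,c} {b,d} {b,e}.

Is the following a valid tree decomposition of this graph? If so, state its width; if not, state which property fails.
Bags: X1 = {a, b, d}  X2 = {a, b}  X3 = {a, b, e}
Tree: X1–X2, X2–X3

A tree decomposition must satisfy three properties: every vertex lies in some bag; for every edge, both endpoints lie together in some bag; and for every vertex, the bags containing it form a connected subtree. Here vertex c appears in no bag, so the decomposition is invalid.

No — vertex c appears in no bag.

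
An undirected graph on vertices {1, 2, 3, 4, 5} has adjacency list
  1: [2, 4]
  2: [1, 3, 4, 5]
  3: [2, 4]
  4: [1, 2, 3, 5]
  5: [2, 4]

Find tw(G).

2

A width-2 tree decomposition is:
Bags: B1 = {2, 4, 5}  B2 = {2, 3, 4}  B3 = {1, 2, 4}
Tree: B1–B2, B2–B3
Each bag holds 3 vertices, so the decomposition has width 2, which upper-bounds the treewidth. Conversely, {1, 2, 4} is a clique of size 3, and the vertices of any clique must share a bag in every tree decomposition; so some bag has ≥ 3 vertices and tw(G) ≥ 2. Hence tw(G) = 2 exactly.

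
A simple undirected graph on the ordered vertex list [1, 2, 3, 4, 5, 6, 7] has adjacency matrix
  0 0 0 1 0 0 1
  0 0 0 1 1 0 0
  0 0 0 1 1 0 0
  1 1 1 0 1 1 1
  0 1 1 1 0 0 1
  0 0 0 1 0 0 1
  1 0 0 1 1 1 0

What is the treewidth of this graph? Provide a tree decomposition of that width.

Treewidth 2.
Bags: B1 = {2, 4, 5}  B2 = {4, 5, 7}  B3 = {4, 6, 7}  B4 = {3, 4, 5}  B5 = {1, 4, 7}
Tree: B1–B2, B2–B3, B2–B4, B2–B5

The largest bag has 3 vertices, giving width 2; this decomposition certifies tw(G) ≤ 2. Conversely, {1, 4, 7} is a clique of size 3, and the vertices of any clique must share a bag in every tree decomposition; so some bag has ≥ 3 vertices and tw(G) ≥ 2. Hence tw(G) = 2 exactly.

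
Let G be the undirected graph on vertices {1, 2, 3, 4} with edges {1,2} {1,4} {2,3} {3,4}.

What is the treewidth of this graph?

2

A width-2 tree decomposition is:
Bags: B1 = {1, 2, 3}  B2 = {1, 3, 4}
Tree: B1–B2
Each bag holds 3 vertices, so the decomposition has width 2, which upper-bounds the treewidth. The edges 1–2–3–4–1 form a cycle, so G is not a tree and its treewidth is at least 2. The upper and lower bounds meet at 2, so that is the treewidth.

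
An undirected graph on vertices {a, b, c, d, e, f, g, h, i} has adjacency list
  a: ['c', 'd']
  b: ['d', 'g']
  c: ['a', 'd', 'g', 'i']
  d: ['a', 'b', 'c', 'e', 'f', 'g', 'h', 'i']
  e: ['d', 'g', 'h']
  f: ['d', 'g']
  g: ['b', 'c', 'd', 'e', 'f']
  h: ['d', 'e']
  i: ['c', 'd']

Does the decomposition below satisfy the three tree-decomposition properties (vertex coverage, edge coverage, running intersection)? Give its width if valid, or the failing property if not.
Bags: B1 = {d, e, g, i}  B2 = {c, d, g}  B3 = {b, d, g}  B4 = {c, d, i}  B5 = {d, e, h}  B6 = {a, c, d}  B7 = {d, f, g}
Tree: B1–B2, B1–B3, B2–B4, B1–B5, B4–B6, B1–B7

No — bags containing vertex i are not connected in the tree.

A tree decomposition must satisfy three properties: every vertex lies in some bag; for every edge, both endpoints lie together in some bag; and for every vertex, the bags containing it form a connected subtree. Here bags containing vertex i are not connected in the tree, so the decomposition is invalid.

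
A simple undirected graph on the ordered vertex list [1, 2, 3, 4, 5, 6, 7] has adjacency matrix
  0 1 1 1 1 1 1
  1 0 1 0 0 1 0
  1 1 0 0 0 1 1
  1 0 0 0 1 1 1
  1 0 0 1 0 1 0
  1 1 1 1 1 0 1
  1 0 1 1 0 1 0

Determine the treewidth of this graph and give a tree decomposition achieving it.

Each bag holds 4 vertices, so the decomposition has width 3, which upper-bounds the treewidth. On the other hand G contains the 4-clique {1, 2, 3, 6}. A clique must lie in a single bag of any decomposition, so no decomposition can have width below 3. Therefore the treewidth is 3.

Treewidth 3.
Bags: B1 = {1, 3, 6, 7}  B2 = {1, 4, 6, 7}  B3 = {1, 2, 3, 6}  B4 = {1, 4, 5, 6}
Tree: B1–B2, B1–B3, B2–B4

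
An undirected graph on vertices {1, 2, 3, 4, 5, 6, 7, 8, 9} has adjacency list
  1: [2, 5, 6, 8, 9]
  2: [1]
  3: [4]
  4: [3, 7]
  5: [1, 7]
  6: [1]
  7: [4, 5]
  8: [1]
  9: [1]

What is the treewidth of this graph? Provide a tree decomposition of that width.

Treewidth 1.
One optimal decomposition is:
Bags: B1 = {5, 7}  B2 = {1, 5}  B3 = {1, 2}  B4 = {1, 8}  B5 = {1, 9}  B6 = {1, 6}  B7 = {4, 7}  B8 = {3, 4}
Tree: B1–B2, B2–B3, B3–B4, B3–B5, B3–B6, B1–B7, B7–B8

The largest bag has 2 vertices, giving width 1; this decomposition certifies tw(G) ≤ 1. Any graph with an edge has treewidth ≥ 1, and G has the edge 7–5. Combining the bounds, tw(G) = 1.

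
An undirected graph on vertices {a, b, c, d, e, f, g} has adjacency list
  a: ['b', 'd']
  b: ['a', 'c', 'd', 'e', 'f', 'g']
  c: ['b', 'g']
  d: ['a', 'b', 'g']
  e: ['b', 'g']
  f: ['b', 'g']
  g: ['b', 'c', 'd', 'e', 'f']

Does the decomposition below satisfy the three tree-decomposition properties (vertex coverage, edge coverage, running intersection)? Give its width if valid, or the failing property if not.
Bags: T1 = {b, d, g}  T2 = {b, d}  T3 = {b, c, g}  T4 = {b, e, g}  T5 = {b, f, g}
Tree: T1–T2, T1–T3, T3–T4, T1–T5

No — vertex a appears in no bag.

A tree decomposition must satisfy three properties: every vertex lies in some bag; for every edge, both endpoints lie together in some bag; and for every vertex, the bags containing it form a connected subtree. Here vertex a appears in no bag, so the decomposition is invalid.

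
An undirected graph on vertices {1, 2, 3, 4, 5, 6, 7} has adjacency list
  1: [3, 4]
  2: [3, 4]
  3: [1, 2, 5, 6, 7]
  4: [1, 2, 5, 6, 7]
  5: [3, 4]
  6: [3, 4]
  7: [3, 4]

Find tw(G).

A width-2 tree decomposition is:
Bags: B1 = {3, 4, 5}  B2 = {3, 4, 7}  B3 = {1, 3, 4}  B4 = {2, 3, 4}  B5 = {3, 4, 6}
Tree: B1–B2, B2–B3, B3–B4, B4–B5
Every bag has size at most 3, so the width is 3 − 1 = 2 and tw(G) ≤ 2. Since 4–5–3–7–4 is a cycle in G, G is not acyclic. Forests are exactly the graphs of treewidth ≤ 1, so tw(G) ≥ 2. Combining the bounds, tw(G) = 2.

2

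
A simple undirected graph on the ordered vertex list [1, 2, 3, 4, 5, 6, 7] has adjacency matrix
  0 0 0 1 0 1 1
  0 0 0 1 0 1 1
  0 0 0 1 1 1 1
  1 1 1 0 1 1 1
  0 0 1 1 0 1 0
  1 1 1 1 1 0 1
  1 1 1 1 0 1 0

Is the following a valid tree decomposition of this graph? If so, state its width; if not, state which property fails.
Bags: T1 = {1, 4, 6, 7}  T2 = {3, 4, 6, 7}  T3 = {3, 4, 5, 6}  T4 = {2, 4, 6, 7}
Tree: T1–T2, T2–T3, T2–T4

Vertex coverage: the bags together contain {1, 2, 3, 4, 5, 6, 7}, the full vertex set. Edge coverage: each edge of G has both endpoints in at least one bag. Running intersection: for every vertex, the bags containing it form a connected subtree. All three properties hold, so this is a valid tree decomposition of width max|bag| − 1 = 3, and hence tw(G) ≤ 3.

Yes; width 3.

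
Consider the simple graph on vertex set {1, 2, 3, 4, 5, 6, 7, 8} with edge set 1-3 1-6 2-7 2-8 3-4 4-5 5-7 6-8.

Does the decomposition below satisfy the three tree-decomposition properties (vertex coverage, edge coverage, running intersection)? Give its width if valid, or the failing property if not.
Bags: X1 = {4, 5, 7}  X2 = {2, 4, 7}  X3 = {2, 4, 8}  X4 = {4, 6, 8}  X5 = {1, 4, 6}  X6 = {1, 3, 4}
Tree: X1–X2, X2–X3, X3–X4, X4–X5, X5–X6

Yes; width 2.

Vertex coverage: the bags together contain {1, 2, 3, 4, 5, 6, 7, 8}, the full vertex set. Edge coverage: each edge of G has both endpoints in at least one bag. Running intersection: for every vertex, the bags containing it form a connected subtree. All three properties hold, so this is a valid tree decomposition of width max|bag| − 1 = 2, and hence tw(G) ≤ 2.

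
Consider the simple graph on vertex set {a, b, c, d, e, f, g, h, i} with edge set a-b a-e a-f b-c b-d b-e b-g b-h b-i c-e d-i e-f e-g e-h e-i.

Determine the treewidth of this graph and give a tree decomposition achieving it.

Treewidth 2.
One optimal decomposition is:
Bags: B1 = {b, e, i}  B2 = {b, e, h}  B3 = {b, d, i}  B4 = {a, b, e}  B5 = {b, e, g}  B6 = {a, e, f}  B7 = {b, c, e}
Tree: B1–B2, B1–B3, B2–B4, B1–B5, B4–B6, B5–B7

Each bag holds 3 vertices, so the decomposition has width 2, which upper-bounds the treewidth. On the other hand G contains the 3-clique {a, e, f}. A clique must lie in a single bag of any decomposition, so no decomposition can have width below 2. Combining the bounds, tw(G) = 2.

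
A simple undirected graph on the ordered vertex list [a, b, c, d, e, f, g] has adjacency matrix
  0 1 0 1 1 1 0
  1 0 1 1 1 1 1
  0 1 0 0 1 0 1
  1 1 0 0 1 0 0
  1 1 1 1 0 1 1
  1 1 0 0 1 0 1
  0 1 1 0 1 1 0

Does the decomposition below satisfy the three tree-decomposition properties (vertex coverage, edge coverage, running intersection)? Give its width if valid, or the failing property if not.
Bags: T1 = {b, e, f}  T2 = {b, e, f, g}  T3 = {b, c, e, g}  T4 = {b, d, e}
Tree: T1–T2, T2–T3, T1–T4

No — vertex a appears in no bag.

A tree decomposition must satisfy three properties: every vertex lies in some bag; for every edge, both endpoints lie together in some bag; and for every vertex, the bags containing it form a connected subtree. Here vertex a appears in no bag, so the decomposition is invalid.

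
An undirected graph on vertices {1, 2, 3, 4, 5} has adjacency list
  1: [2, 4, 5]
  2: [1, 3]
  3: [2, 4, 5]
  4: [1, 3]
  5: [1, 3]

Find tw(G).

A width-2 tree decomposition is:
Bags: B1 = {1, 3, 4}  B2 = {1, 2, 3}  B3 = {1, 3, 5}
Tree: B1–B2, B2–B3
The largest bag has 3 vertices, giving width 2; this decomposition certifies tw(G) ≤ 2. The edges 1–4–3–2–1 form a cycle, so G is not a tree and its treewidth is at least 2. Hence tw(G) = 2 exactly.

2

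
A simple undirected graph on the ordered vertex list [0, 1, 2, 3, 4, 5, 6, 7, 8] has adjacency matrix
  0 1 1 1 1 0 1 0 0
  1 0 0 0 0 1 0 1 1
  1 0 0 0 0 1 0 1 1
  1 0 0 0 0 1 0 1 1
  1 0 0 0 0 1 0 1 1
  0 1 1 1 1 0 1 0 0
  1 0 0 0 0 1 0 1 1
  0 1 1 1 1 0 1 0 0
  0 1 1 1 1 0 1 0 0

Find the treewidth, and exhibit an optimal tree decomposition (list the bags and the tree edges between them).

The largest bag has 5 vertices, giving width 4; this decomposition certifies tw(G) ≤ 4. For the lower bound: the 5 vertex sets {3,8}, {5,6}, {4,7}, {0}, {2} are disjoint, each induces a connected subgraph, and every pair is joined by at least one edge of G. Contracting each set to a single vertex therefore yields K_{5} as a minor, and since treewidth is minor-monotone, tw(G) ≥ tw(K_{5}) = 4. Therefore the treewidth is 4.

Treewidth 4.
Bags: B1 = {0, 3, 5, 7, 8}  B2 = {0, 5, 6, 7, 8}  B3 = {0, 4, 5, 7, 8}  B4 = {0, 2, 5, 7, 8}  B5 = {0, 1, 5, 7, 8}
Tree: B1–B2, B2–B3, B3–B4, B4–B5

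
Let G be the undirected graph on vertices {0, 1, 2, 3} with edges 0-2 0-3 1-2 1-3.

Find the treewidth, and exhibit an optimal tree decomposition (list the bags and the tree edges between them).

Each bag holds 3 vertices, so the decomposition has width 2, which upper-bounds the treewidth. Since 2–1–3–0–2 is a cycle in G, G is not acyclic. Forests are exactly the graphs of treewidth ≤ 1, so tw(G) ≥ 2. Therefore the treewidth is 2.

Treewidth 2.
One such decomposition:
Bags: B1 = {1, 2, 3}  B2 = {0, 2, 3}
Tree: B1–B2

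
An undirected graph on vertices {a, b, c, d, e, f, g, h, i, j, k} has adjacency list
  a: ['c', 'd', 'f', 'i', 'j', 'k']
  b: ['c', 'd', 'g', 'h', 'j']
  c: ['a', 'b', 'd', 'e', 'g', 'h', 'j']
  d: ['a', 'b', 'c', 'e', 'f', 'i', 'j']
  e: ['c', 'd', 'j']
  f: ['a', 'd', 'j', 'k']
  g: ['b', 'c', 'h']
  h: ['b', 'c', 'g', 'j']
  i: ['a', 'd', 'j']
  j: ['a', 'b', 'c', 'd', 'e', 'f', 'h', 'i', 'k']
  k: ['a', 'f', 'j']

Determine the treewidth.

A width-3 tree decomposition is:
Bags: B1 = {b, c, d, j}  B2 = {b, c, h, j}  B3 = {a, c, d, j}  B4 = {a, d, f, j}  B5 = {c, d, e, j}  B6 = {b, c, g, h}  B7 = {a, f, j, k}  B8 = {a, d, i, j}
Tree: B1–B2, B1–B3, B3–B4, B3–B5, B2–B6, B4–B7, B4–B8
Each bag holds 4 vertices, so the decomposition has width 3, which upper-bounds the treewidth. For the lower bound, the 4 vertices {b, c, g, h} are pairwise adjacent, and any tree decomposition puts a clique entirely inside one bag — forcing width ≥ 3. The upper and lower bounds meet at 3, so that is the treewidth.

3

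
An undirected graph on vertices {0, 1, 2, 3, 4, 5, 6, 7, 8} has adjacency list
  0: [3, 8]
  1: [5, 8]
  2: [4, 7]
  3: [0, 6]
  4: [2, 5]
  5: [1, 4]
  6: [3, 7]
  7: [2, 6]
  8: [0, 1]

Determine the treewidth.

2

A width-2 tree decomposition is:
Bags: B1 = {0, 1, 8}  B2 = {0, 1, 5}  B3 = {0, 4, 5}  B4 = {0, 2, 4}  B5 = {0, 2, 7}  B6 = {0, 6, 7}  B7 = {0, 3, 6}
Tree: B1–B2, B2–B3, B3–B4, B4–B5, B5–B6, B6–B7
Every bag has size at most 3, so the width is 3 − 1 = 2 and tw(G) ≤ 2. The edges 0–8–1–5–4–2–7–6–3–0 form a cycle, so G is not a tree and its treewidth is at least 2. The upper and lower bounds meet at 2, so that is the treewidth.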